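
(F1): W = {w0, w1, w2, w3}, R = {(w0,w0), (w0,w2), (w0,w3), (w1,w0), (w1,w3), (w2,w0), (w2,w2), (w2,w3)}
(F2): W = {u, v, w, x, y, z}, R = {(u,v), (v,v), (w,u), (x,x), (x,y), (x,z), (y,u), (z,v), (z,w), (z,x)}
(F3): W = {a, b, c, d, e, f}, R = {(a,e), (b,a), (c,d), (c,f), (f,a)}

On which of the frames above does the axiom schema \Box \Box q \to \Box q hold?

The schema corresponds to density: \forall x \forall y (Rxy \to \exists z (Rxz \wedge Rzy)).
(F1): ✓.
(F2): fails — Rwu but no t with Rwt and Rtu.
(F3): fails — Rcd but no z with Rcz and Rzd.

(F1)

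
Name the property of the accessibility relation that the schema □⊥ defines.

emptiness of R: ∀x ∀y ¬Rxy

This is the Ver axiom.
It corresponds to emptiness of R: ∀x ∀y ¬Rxy.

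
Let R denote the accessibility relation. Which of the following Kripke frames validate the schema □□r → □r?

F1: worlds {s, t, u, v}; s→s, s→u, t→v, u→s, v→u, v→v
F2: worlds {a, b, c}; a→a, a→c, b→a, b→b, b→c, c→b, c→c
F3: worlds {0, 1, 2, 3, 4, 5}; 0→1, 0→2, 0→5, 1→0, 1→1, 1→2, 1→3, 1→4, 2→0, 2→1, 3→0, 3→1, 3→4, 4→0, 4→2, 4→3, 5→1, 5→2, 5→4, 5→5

The schema corresponds to density: ∀x ∀y (Rxy → ∃z (Rxz ∧ Rzy)).
F1: condition met.
F2: condition met.
F3: fails — R43 but no z with R4z and Rz3.
Valid on: F1, F2.

F1, F2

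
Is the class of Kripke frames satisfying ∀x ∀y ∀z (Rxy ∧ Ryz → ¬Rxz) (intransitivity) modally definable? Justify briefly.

Any modally definable frame class is closed under surjective bounded morphisms.
The 7-cycle (worlds s,t,u,v,w,x,y with s→t→u→v→w→x→y→s) is intransitive. Mapping every world to a single reflexive point • is a surjective bounded morphism; the reflexive point is not intransitive (R••∧R•• but R••).
So no modal formula (or set of formulas) defines exactly the intransitive frames.

Not modally definable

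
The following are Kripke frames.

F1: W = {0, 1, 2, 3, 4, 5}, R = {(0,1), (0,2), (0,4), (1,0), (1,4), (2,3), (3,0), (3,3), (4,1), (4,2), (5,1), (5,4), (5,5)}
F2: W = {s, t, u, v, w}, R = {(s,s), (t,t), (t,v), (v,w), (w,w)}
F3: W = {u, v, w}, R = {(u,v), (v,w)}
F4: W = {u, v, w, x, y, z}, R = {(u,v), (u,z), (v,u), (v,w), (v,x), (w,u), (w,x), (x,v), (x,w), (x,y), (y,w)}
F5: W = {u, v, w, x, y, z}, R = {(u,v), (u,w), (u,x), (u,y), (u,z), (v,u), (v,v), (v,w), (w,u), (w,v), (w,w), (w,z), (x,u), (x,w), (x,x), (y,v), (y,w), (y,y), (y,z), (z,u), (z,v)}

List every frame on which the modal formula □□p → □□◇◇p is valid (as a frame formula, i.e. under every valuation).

F2, F5

Frame correspondent (Sahlqvist): ∀x ∀z (xR²z → ∃w (xR²w ∧ zR²w)) — i.e. a generalized confluence (Geach) condition.
F1: fails — 1R²2 but no w with 1R²w and 2R²w.
F2: ✓.
F3: fails — uR²w but no t with uR²t and wR²t.
F4: fails — vR²z but no t with vR²t and zR²t.
F5: ✓.
Valid on: F2, F5.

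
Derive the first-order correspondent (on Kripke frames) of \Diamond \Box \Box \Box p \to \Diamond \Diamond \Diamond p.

\forall x \forall y (xRy \to \exists w (y R^3 w \wedge x R^3 w))

This is a Sahlqvist (Geach-type) schema ◇^1□^3p → □^0◇^3p.
Minimal-valuation argument: fix x; take any y with xR^1y and any z with xR^0z. Set V(p) to the set of worlds R-reachable from y in exactly 3 steps. Then □^3p holds at y, so the antecedent holds at x; validity forces ◇^3p at z, giving a w with zR^3w and yR^3w.
First-order correspondent: \forall x \forall y (xRy \to \exists w (y R^3 w \wedge x R^3 w)).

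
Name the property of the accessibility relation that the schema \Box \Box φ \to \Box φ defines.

Density

This is the C4 axiom.
Its frame correspondent is density — \forall x \forall y (Rxy \to \exists z (Rxz \wedge Rzy)).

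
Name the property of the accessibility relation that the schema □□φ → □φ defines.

Density

Suppose □□φ→□φ is valid. Take Rxy and set V(φ)={w : xR²w}. Then □□φ at x, so □φ at x, so φ at y, i.e. ∃z(Rxz∧Rzy).
The converse is a direct semantic check.
Frame condition: ∀x ∀y (Rxy → ∃z (Rxz ∧ Rzy)).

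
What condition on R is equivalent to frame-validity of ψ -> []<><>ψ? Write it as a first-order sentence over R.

forall x forall z (xRz -> exists w (x = w & z R^2 w))

This is a Sahlqvist (Geach-type) schema ◇^0□^0ψ → □^1◇^2ψ.
Minimal-valuation argument: fix x; take any y with xR^0y and any z with xR^1z. Set V(ψ) to the set of worlds R-reachable from y in exactly 0 steps. Then □^0ψ holds at y, so the antecedent holds at x; validity forces ◇^2ψ at z, giving a w with zR^2w and yR^0w.
First-order correspondent: forall x forall z (xRz -> exists w (x = w & z R^2 w)).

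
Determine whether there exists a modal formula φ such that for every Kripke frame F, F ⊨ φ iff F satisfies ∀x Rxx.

This is a Sahlqvist condition; the T axiom □q → q defines it.
Suppose □q→q is valid. At any x set V(q)={w : Rxw}. Then □q holds at x, so q holds at x, i.e. Rxx.

Definable; □q → q defines it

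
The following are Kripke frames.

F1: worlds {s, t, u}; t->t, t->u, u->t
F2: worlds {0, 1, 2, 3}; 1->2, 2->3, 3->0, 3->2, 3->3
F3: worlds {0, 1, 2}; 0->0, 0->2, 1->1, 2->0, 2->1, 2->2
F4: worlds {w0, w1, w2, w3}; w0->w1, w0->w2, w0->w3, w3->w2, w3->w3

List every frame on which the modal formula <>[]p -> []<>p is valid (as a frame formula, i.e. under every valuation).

The schema corresponds to convergence: forall x forall y forall z (Rxy & Rxz -> exists w (Ryw & Rzw)).
F1: holds.
F2: fails — R32 and R30 but 2 and 0 have no common successor.
F3: fails — R20 and R21 but 0 and 1 have no common successor.
F4: fails — Rw0w1 and Rw0w1 but w1 and w1 have no common successor.

F1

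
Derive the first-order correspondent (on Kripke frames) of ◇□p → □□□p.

This is a Sahlqvist (Geach-type) schema ◇^1□^1p → □^3◇^0p.
Minimal-valuation argument: fix x; take any y with xR^1y and any z with xR^3z. Set V(p) to the set of worlds R-reachable from y in exactly 1 step. Then □^1p holds at y, so the antecedent holds at x; validity forces ◇^0p at z, giving a w with zR^0w and yR^1w.
First-order correspondent: ∀x ∀y ∀z ((xRy ∧ xR³z) → ∃w (yRw ∧ z = w)).

∀x ∀y ∀z ((xRy ∧ xR³z) → ∃w (yRw ∧ z = w))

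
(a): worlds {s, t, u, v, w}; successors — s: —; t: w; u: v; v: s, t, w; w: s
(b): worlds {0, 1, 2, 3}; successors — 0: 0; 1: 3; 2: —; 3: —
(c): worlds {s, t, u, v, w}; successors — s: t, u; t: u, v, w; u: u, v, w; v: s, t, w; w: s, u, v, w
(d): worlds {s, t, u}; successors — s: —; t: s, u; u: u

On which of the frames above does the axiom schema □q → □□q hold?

(b), (d)

This is the axiom for transitivity; its first-order frame correspondent is ∀x ∀y ∀z (Rxy ∧ Ryz → Rxz).
(a): fails — Ruv and Rvw but not Ruw.
(b): holds.
(c): fails — Ruv and Rvt but not Rut.
(d): holds.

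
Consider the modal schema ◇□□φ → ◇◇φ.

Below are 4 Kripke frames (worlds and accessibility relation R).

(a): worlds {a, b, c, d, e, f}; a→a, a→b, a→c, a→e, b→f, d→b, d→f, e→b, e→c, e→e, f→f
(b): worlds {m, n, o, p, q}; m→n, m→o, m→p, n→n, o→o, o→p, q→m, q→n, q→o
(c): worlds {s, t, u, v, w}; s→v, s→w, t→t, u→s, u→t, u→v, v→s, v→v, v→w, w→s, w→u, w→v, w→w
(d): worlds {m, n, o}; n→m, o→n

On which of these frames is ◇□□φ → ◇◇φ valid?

This is the axiom for a generalized confluence (Geach) condition; its first-order frame correspondent is ∀x ∀y (xRy → ∃w (yR²w ∧ xR²w)).
(a): fails — aRc but no w with cR²w and aR²w.
(b): fails — mRp but no w with pR²w and mR²w.
(c): holds.
(d): fails — nRm but no w with mR²w and nR²w.

(c)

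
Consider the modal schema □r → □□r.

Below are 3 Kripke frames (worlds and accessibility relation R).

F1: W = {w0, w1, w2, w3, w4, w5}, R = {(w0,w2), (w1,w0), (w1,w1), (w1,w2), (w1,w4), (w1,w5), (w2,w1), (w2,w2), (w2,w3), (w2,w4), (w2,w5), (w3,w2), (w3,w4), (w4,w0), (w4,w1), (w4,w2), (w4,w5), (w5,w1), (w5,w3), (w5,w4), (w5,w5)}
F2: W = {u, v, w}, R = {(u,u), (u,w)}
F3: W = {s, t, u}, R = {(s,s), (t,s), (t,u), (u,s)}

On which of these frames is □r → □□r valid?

F2, F3

The schema corresponds to transitivity: ∀x ∀y ∀z (Rxy ∧ Ryz → Rxz).
F1: fails — Rw5w1 and Rw1w0 but not Rw5w0.
F2: holds.
F3: holds.
Valid on: F2, F3.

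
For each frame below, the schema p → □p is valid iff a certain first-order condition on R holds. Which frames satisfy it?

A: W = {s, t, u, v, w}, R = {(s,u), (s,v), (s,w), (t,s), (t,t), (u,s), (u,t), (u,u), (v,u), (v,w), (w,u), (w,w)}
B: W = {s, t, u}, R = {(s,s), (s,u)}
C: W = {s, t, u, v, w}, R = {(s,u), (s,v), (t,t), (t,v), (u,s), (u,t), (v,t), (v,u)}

none

Frame correspondent (Sahlqvist): ∀x ∀z (xRz → ∃w (x = w ∧ z = w)) — i.e. a generalized confluence (Geach) condition.
A: fails — sRu but s ≠ u.
B: fails — sRu but s ≠ u.
C: fails — sRu but s ≠ u.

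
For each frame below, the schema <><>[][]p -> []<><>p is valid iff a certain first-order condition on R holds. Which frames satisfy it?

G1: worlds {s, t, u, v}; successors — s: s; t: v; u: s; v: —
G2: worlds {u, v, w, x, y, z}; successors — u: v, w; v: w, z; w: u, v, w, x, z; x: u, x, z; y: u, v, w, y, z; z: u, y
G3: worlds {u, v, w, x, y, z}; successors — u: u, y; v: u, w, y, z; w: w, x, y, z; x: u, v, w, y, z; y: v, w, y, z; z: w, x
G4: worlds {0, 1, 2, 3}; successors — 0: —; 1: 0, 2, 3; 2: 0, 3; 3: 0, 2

G1, G2, G3

The schema corresponds to a generalized confluence (Geach) condition: forall x forall y forall z ((x R^2 y & xRz) -> exists w (y R^2 w & z R^2 w)).
G1: satisfies the condition.
G2: satisfies the condition.
G3: satisfies the condition.
G4: fails — 1R²0, 1R0 but no w with 0R²w and 0R²w.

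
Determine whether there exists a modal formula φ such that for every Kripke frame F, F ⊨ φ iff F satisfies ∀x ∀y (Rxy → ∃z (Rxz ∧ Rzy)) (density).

Definable; □□p → □p defines it

The condition is density. A defining modal formula is □□p → □p.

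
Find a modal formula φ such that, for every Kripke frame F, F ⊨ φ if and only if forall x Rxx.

□s → s

A defining formula is □s → s (the T axiom).
Suppose □s→s is valid. At any x set V(s)={w : Rxw}. Then □s holds at x, so s holds at x, i.e. Rxx.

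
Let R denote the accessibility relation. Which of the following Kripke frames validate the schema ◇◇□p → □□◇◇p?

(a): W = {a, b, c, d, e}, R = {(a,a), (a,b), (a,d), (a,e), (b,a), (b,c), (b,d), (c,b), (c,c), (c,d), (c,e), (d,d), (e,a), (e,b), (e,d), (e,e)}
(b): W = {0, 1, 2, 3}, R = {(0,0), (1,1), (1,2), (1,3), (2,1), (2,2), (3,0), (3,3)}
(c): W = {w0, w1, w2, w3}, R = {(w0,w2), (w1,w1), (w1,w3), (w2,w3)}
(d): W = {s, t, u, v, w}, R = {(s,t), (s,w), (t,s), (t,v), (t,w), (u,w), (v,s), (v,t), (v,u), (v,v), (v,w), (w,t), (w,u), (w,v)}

(a)

The schema corresponds to a generalized confluence (Geach) condition: ∀x ∀y ∀z ((xR²y ∧ xR²z) → ∃w (yRw ∧ zR²w)).
(a): satisfies the condition.
(b): fails — 1R²0, 1R²2 but no w with 0Rw and 2R²w.
(c): fails — w0R²w3, w0R²w3 but no w with w3Rw and w3R²w.
(d): fails — sR²u, sR²u but no w* with uRw* and uR²w*.
Valid on: (a).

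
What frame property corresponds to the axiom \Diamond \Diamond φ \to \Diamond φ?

This schema is equivalent to the 4 axiom □φ → □□φ.
Its frame correspondent is transitivity — \forall x \forall y \forall z (Rxy \wedge Ryz \to Rxz).

transitivity: \forall x \forall y \forall z (Rxy \wedge Ryz \to Rxz)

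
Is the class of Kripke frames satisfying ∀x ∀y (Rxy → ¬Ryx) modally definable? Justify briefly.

Modal frame validity is preserved under surjective bounded morphisms.
The 3-cycle (worlds w0,w1,w2 with w0→w1→w2→w0) is asymmetric. Mapping every world to a single reflexive point • is a surjective bounded morphism, and the reflexive point is not asymmetric (R•• but asymmetry requires ¬R••).
So no modal formula (or set of formulas) defines exactly the asymmetric frames.

No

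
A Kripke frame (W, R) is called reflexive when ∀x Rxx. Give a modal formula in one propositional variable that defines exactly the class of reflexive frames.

A defining formula is □r → r (the T axiom).
Suppose □r→r is valid. At any x set V(r)={w : Rxw}. Then □r holds at x, so r holds at x, i.e. Rxx.

□r → r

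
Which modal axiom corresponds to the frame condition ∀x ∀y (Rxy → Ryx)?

p → □◇p

A defining formula is p → □◇p (the B axiom).
Suppose p→□◇p is valid. Take Rxy and set V(p)={x}. Then p at x, so □◇p at x, so ◇p at y, so some z with Ryz has p; z=x, i.e. Ryx.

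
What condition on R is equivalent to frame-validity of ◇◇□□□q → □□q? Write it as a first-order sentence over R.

∀x ∀y ∀z ((xR²y ∧ xR²z) → ∃w (yR³w ∧ z = w))

This is a Sahlqvist (Geach-type) schema ◇^2□^3q → □^2◇^0q.
Minimal-valuation argument: fix x; take any y with xR^2y and any z with xR^2z. Set V(q) to the set of worlds R-reachable from y in exactly 3 steps. Then □^3q holds at y, so the antecedent holds at x; validity forces ◇^0q at z, giving a w with zR^0w and yR^3w.
First-order correspondent: ∀x ∀y ∀z ((xR²y ∧ xR²z) → ∃w (yR³w ∧ z = w)).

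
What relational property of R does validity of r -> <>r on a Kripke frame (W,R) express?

Replacing r by ¬r and contraposing gives the equivalent schema □r → r.
Suppose □r→r is valid. At any x set V(r)={w : Rxw}. Then □r holds at x, so r holds at x, i.e. Rxx.

Reflexivity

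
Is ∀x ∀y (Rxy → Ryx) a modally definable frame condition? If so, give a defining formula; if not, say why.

Definable; p → □◇p defines it

Yes: it is symmetry, defined by the B schema p → □◇p.
Suppose p→□◇p is valid. Take Rxy and set V(p)={x}. Then p at x, so □◇p at x, so ◇p at y, so some z with Ryz has p; z=x, i.e. Ryx.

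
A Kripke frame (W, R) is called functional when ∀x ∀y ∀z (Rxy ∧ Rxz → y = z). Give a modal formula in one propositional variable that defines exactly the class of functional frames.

A defining formula is ◇q → □q (the CD axiom).

◇q → □q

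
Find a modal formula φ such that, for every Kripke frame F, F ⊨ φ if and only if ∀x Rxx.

□r → r

A defining formula is □r → r (the T axiom).
Suppose □r→r is valid. At any x set V(r)={w : Rxw}. Then □r holds at x, so r holds at x, i.e. Rxx.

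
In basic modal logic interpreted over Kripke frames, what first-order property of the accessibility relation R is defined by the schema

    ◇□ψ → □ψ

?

the Euclidean property

This is a form of the 5 axiom.
It corresponds to the Euclidean property: ∀x ∀y ∀z (Rxy ∧ Rxz → Ryz).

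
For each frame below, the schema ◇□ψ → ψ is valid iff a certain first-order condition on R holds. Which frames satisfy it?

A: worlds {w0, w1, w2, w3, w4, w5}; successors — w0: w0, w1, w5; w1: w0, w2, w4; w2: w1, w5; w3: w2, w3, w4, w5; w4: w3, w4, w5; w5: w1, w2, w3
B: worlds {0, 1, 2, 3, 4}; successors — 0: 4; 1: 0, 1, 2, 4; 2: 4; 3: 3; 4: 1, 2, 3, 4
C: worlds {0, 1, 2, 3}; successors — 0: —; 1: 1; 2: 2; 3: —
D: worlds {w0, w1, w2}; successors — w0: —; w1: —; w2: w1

The schema corresponds to symmetry: ∀x ∀y (Rxy → Ryx).
A: fails — Rw3w2 but not Rw2w3.
B: fails — R10 but not R01.
C: ✓.
D: fails — Rw2w1 but not Rw1w2.

C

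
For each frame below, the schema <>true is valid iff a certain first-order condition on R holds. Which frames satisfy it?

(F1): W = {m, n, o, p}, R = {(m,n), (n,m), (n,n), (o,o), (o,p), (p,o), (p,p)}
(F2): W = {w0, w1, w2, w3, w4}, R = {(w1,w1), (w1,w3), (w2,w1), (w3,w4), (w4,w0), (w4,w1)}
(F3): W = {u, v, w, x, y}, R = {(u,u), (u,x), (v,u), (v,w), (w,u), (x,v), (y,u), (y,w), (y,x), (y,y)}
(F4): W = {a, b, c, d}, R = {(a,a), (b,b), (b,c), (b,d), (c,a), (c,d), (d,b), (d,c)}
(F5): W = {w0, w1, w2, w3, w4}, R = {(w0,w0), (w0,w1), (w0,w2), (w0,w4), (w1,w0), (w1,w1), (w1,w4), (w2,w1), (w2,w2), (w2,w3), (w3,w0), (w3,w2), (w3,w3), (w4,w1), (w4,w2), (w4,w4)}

Frame correspondent (Sahlqvist): forall x exists y Rxy — i.e. seriality.
(F1): satisfies the condition.
(F2): fails — world w0 has no successor.
(F3): satisfies the condition.
(F4): satisfies the condition.
(F5): satisfies the condition.
Valid on: (F1), (F3), (F4), (F5).

(F1), (F3), (F4), (F5)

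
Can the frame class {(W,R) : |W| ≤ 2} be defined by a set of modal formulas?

No

Any modally definable frame class is closed under disjoint unions.
Any modal formula valid on each of 3 disjoint one-world frames is valid on their disjoint union (validity is preserved under disjoint unions). Each one-world frame has |W|=1≤2, but the union has |W|=3.
Hence having at most 2 worlds is not modally definable.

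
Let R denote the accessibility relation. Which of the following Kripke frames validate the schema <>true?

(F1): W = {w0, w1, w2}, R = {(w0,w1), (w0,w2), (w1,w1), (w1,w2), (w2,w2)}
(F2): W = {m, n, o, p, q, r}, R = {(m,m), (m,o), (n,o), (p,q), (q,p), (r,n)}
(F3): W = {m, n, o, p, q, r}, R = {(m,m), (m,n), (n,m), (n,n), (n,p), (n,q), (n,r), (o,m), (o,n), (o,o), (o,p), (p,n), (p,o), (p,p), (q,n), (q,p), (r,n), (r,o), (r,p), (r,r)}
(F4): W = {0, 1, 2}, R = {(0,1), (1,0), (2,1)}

This is the axiom for seriality; its first-order frame correspondent is forall x exists y Rxy.
(F1): condition met.
(F2): fails — world o has no successor.
(F3): condition met.
(F4): condition met.
Valid on: (F1), (F3), (F4).

(F1), (F3), (F4)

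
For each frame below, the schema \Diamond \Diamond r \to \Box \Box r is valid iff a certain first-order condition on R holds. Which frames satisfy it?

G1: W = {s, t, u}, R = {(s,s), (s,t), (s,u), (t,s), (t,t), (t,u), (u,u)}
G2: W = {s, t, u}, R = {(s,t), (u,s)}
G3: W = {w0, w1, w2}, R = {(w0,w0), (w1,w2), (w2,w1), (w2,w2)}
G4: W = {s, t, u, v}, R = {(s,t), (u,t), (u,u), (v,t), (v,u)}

The schema corresponds to a generalized confluence (Geach) condition: \forall x \forall y \forall z ((x R^2 y \wedge x R^2 z) \to \exists w (y = w \wedge z = w)).
G1: fails — sR²s, sR²t but s ≠ t.
G2: satisfies the condition.
G3: fails — w1R²w1, w1R²w2 but w1 ≠ w2.
G4: fails — uR²t, uR²u but t ≠ u.

G2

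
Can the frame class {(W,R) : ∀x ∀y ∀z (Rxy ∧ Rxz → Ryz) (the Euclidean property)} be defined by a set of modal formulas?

The condition is the Euclidean property. A defining modal formula is ◇q → □◇q.
Suppose ◇q→□◇q is valid. Take Rxy, Rxz and set V(q)={y}. Then ◇q at x, so □◇q at x, so ◇q at z, so some w with Rzw has q; w=y, i.e. Rzy. By symmetry of the argument, Ryz.

Yes — defined by ◇q → □◇q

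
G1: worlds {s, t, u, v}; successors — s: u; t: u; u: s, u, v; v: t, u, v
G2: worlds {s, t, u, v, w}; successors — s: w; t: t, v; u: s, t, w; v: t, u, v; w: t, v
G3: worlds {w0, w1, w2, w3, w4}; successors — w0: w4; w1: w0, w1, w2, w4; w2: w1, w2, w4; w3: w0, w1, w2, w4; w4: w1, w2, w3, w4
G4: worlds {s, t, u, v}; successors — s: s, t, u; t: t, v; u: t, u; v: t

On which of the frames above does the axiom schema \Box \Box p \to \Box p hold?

Frame correspondent (Sahlqvist): \forall x \forall y (Rxy \to \exists z (Rxz \wedge Rzy)) — i.e. density.
G1: condition met.
G2: fails — Rus but no z with Ruz and Rzs.
G3: condition met.
G4: condition met.
Valid on: G1, G3, G4.

G1, G3, G4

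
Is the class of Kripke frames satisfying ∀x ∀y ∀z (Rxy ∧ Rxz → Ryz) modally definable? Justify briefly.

The condition is the Euclidean property. A defining modal formula is ◇r → □◇r.
Suppose ◇r→□◇r is valid. Take Rxy, Rxz and set V(r)={y}. Then ◇r at x, so □◇r at x, so ◇r at z, so some w with Rzw has r; w=y, i.e. Rzy. By symmetry of the argument, Ryz.

Yes — defined by ◇r → □◇r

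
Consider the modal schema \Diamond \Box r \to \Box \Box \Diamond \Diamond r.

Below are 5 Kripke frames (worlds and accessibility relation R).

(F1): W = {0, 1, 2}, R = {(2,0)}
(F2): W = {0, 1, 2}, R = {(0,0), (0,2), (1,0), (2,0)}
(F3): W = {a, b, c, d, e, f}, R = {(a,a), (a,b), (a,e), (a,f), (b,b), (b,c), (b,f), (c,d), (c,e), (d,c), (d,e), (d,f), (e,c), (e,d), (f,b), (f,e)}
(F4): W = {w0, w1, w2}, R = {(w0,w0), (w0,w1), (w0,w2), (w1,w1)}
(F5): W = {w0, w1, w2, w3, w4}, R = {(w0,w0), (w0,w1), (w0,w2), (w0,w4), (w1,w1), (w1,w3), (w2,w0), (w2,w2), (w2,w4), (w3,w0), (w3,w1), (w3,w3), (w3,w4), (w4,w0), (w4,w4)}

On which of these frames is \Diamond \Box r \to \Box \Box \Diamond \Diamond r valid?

The schema corresponds to a generalized confluence (Geach) condition: \forall x \forall y \forall z ((xRy \wedge x R^2 z) \to \exists w (yRw \wedge z R^2 w)).
(F1): condition met.
(F2): condition met.
(F3): condition met.
(F4): fails — w0Rw0, w0R²w2 but no w with w0Rw and w2R²w.
(F5): condition met.
Valid on: (F1), (F2), (F3), (F5).

(F1), (F2), (F3), (F5)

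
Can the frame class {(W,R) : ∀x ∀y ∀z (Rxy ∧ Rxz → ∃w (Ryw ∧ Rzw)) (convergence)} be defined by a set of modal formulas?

Yes — defined by ◇□p → □◇p

The condition is convergence. A defining modal formula is ◇□p → □◇p.
Suppose ◇□p→□◇p is valid. Take Rxy, Rxz and set V(p)={w : Ryw}. Then □p at y so ◇□p at x, so □◇p at x, so ◇p at z, giving w with Rzw and Ryw.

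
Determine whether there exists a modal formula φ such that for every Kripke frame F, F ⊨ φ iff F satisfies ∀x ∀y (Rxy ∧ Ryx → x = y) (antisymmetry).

Not definable by any modal formula

If a class were modally definable it would be closed under surjective bounded morphisms (Goldblatt–Thomason).
The 6-cycle (worlds s,t,u,v,w,x with s→t→u→v→w→x→s) is antisymmetric. Sending even-indexed worlds to s and odd-indexed worlds to t is a surjective bounded morphism onto the two-world frame with s↔t, which is not antisymmetric.
Hence antisymmetry is not modally definable.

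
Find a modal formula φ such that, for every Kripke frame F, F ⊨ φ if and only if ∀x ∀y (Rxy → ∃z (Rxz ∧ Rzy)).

□□ψ → □ψ

A defining formula is □□ψ → □ψ (the C4 axiom).
Suppose □□ψ→□ψ is valid. Take Rxy and set V(ψ)={w : xR²w}. Then □□ψ at x, so □ψ at x, so ψ at y, i.e. ∃z(Rxz∧Rzy).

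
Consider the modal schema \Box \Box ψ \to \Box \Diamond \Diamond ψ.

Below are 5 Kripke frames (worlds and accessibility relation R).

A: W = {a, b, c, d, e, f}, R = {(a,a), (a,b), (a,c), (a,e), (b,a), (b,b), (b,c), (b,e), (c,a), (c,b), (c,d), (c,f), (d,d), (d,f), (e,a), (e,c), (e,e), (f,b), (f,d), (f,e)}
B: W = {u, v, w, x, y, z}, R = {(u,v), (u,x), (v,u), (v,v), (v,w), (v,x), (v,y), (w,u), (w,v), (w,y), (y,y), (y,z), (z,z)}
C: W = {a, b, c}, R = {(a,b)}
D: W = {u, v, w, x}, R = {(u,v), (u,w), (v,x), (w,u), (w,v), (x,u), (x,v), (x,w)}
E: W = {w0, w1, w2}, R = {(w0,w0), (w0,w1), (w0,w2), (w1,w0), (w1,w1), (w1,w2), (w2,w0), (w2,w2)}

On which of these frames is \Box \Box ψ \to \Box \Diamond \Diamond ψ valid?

This is the axiom for a generalized confluence (Geach) condition; its first-order frame correspondent is \forall x \forall z (xRz \to \exists w (x R^2 w \wedge z R^2 w)).
A: condition met.
B: fails — uRx but no t with uR²t and xR²t.
C: fails — aRb but no w with aR²w and bR²w.
D: condition met.
E: condition met.
Valid on: A, D, E.

A, D, E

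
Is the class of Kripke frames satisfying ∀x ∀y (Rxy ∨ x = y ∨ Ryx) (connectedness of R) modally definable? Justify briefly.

Any modally definable frame class is closed under disjoint unions.
Take 3 disjoint single-world reflexive frames: each is trivially connected, but their disjoint union has 3 worlds with no edge between distinct components, so it is not connected.
Hence connectedness of R is not modally definable.

Not definable by any modal formula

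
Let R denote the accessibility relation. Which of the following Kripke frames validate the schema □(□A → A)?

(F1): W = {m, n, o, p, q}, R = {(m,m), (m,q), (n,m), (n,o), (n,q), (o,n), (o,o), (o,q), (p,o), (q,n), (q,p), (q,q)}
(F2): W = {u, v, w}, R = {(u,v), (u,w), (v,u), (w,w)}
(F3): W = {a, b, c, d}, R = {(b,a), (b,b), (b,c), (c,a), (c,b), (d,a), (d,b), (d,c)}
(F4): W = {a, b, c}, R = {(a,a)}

This is the axiom for shift-reflexivity; its first-order frame correspondent is ∀x ∀y (Rxy → Ryy).
(F1): fails — Ron but not Rnn.
(F2): fails — Ruv but not Rvv.
(F3): fails — Rbc but not Rcc.
(F4): holds.
Valid on: (F4).

(F4)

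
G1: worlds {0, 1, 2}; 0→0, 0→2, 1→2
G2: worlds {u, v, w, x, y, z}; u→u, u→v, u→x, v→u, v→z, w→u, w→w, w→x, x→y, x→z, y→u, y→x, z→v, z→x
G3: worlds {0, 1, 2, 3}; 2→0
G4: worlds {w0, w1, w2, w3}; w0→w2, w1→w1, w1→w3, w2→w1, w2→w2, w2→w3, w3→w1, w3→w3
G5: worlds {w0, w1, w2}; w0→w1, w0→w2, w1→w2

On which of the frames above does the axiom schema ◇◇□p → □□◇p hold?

The schema corresponds to a generalized confluence (Geach) condition: ∀x ∀y ∀z ((xR²y ∧ xR²z) → ∃w (yRw ∧ zRw)).
G1: fails — 0R²0, 0R²2 but no w with 0Rw and 2Rw.
G2: fails — uR²u, uR²x but no t with uRt and xRt.
G3: holds.
G4: holds.
G5: fails — w0R²w2, w0R²w2 but no w with w2Rw and w2Rw.

G3, G4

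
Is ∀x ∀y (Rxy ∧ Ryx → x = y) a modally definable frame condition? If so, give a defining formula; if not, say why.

If a class were modally definable it would be closed under surjective bounded morphisms (Goldblatt–Thomason).
The 8-cycle (worlds w0,w1,w2,w3,w4,w5,w6,w7 with w0→w1→w2→w3→w4→w5→w6→w7→w0) is antisymmetric. Sending even-indexed worlds to • and odd-indexed worlds to ∘ is a surjective bounded morphism onto the two-world frame with •↔∘, which is not antisymmetric.
So no modal formula (or set of formulas) defines exactly the antisymmetric frames.

No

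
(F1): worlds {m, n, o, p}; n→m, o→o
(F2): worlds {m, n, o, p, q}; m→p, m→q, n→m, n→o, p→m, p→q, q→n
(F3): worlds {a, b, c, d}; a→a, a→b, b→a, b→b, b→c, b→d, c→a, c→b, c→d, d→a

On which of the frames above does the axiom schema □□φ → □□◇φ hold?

(F1), (F3)

Frame correspondent (Sahlqvist): ∀x ∀z (xR²z → ∃w (xR²w ∧ zRw)) — i.e. a generalized confluence (Geach) condition.
(F1): satisfies the condition.
(F2): fails — nR²q but no w with nR²w and qRw.
(F3): satisfies the condition.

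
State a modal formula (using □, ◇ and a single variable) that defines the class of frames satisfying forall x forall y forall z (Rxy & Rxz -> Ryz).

This is the Euclidean property; the standard corresponding axiom is 5: ◇r → □◇r.
Suppose ◇r→□◇r is valid. Take Rxy, Rxz and set V(r)={y}. Then ◇r at x, so □◇r at x, so ◇r at z, so some w with Rzw has r; w=y, i.e. Rzy. By symmetry of the argument, Ryz.

◇r → □◇r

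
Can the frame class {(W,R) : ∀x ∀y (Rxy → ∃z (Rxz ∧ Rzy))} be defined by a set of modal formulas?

Yes: it is density, defined by the C4 schema □□r → □r.
Suppose □□r→□r is valid. Take Rxy and set V(r)={w : xR²w}. Then □□r at x, so □r at x, so r at y, i.e. ∃z(Rxz∧Rzy).

Yes — defined by □□r → □r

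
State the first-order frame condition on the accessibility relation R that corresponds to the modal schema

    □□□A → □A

This is a Sahlqvist (Geach-type) schema ◇^0□^3A → □^1◇^0A.
First-order correspondent: ∀x ∀z (xRz → ∃w (xR³w ∧ z = w)).

∀x ∀z (xRz → ∃w (xR³w ∧ z = w))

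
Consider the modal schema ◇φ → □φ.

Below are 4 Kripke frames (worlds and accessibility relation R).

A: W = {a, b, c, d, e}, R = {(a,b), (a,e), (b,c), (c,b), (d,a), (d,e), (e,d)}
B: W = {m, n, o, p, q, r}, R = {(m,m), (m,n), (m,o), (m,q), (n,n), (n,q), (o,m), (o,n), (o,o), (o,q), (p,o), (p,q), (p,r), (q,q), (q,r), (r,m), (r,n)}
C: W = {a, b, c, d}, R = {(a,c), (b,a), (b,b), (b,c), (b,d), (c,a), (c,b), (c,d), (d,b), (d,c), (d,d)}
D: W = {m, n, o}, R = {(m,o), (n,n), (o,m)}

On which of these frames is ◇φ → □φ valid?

Frame correspondent (Sahlqvist): ∀x ∀y ∀z (Rxy ∧ Rxz → y = z) — i.e. partial functionality.
A: fails — a sees both b and e.
B: fails — m sees both m and n.
C: fails — b sees both a and b.
D: condition met.
Valid on: D.

D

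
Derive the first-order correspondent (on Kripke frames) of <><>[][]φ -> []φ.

forall x forall y forall z ((x R^2 y & xRz) -> exists w (y R^2 w & z = w))

This is a Sahlqvist (Geach-type) schema ◇^2□^2φ → □^1◇^0φ.
Minimal-valuation argument: fix x; take any y with xR^2y and any z with xR^1z. Set V(φ) to the set of worlds R-reachable from y in exactly 2 steps. Then □^2φ holds at y, so the antecedent holds at x; validity forces ◇^0φ at z, giving a w with zR^0w and yR^2w.
First-order correspondent: forall x forall y forall z ((x R^2 y & xRz) -> exists w (y R^2 w & z = w)).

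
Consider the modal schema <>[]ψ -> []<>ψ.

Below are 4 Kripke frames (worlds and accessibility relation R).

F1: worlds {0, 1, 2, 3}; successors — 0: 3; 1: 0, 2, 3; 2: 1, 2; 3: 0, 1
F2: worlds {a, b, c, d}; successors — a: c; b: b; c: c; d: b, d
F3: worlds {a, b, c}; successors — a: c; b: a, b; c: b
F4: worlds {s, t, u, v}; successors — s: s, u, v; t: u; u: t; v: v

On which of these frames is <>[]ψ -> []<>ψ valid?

This is the axiom for convergence; its first-order frame correspondent is forall x forall y forall z (Rxy & Rxz -> exists w (Ryw & Rzw)).
F1: fails — R10 and R12 but 0 and 2 have no common successor.
F2: condition met.
F3: fails — Rba and Rbb but a and b have no common successor.
F4: fails — Rsv and Rsu but v and u have no common successor.

F2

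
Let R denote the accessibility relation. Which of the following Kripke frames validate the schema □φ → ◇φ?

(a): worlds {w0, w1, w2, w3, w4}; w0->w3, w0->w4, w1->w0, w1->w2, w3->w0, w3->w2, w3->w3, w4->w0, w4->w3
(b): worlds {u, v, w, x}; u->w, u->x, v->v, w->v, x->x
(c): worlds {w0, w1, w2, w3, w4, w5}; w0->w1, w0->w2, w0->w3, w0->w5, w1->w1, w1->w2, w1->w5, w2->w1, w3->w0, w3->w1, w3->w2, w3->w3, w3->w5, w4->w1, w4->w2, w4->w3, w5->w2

(b), (c)

This is the axiom for seriality; its first-order frame correspondent is ∀x ∃y Rxy.
(a): fails — world w2 has no successor.
(b): ✓.
(c): ✓.
Valid on: (b), (c).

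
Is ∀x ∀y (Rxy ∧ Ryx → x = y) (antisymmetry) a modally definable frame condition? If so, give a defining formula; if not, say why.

Modal frame validity is preserved under surjective bounded morphisms.
The 6-cycle (worlds 0,1,2,3,4,5 with 0→1→2→3→4→5→0) is antisymmetric. Sending even-indexed worlds to s and odd-indexed worlds to t is a surjective bounded morphism onto the two-world frame with s↔t, which is not antisymmetric.
So the class is not modally definable.

No — not modally definable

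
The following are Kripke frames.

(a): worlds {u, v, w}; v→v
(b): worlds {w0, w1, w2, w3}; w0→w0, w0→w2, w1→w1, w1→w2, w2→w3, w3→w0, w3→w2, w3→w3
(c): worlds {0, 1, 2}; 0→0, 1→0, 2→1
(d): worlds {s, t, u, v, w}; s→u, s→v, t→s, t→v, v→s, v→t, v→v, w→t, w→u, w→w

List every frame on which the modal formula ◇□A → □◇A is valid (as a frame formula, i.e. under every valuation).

Frame correspondent (Sahlqvist): ∀x ∀y ∀z (Rxy ∧ Rxz → ∃w (Ryw ∧ Rzw)) — i.e. convergence.
(a): ✓.
(b): fails — Rw0w2 and Rw0w0 but w2 and w0 have no common successor.
(c): ✓.
(d): fails — Rsv and Rsu but v and u have no common successor.

(a), (c)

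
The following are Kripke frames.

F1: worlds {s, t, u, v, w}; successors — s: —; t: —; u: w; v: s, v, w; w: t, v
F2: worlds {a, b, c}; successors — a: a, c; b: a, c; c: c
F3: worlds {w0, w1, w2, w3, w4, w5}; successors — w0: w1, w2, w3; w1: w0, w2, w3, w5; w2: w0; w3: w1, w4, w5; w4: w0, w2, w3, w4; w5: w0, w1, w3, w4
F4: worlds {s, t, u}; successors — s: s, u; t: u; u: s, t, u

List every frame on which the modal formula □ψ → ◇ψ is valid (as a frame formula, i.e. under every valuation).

F2, F3, F4

The schema corresponds to seriality: ∀x ∃y Rxy.
F1: fails — world s has no successor.
F2: holds.
F3: holds.
F4: holds.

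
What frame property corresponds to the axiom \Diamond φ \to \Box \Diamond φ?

the Euclidean property

Suppose ◇φ→□◇φ is valid. Take Rxy, Rxz and set V(φ)={y}. Then ◇φ at x, so □◇φ at x, so ◇φ at z, so some w with Rzw has φ; w=y, i.e. Rzy. By symmetry of the argument, Ryz.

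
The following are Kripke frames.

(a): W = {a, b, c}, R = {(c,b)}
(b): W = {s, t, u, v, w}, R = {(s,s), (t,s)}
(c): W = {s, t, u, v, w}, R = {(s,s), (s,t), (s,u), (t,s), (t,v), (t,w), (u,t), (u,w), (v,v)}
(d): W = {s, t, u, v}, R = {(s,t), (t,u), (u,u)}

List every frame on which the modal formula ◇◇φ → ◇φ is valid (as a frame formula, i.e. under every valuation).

(a), (b)

This is the axiom for transitivity; its first-order frame correspondent is ∀x ∀y ∀z (Rxy ∧ Ryz → Rxz).
(a): holds.
(b): holds.
(c): fails — Rut and Rtv but not Ruv.
(d): fails — Rst and Rtu but not Rsu.
Valid on: (a), (b).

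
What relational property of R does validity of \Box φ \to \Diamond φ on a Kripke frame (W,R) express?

seriality: \forall x \exists y Rxy

This schema is the D axiom.
It corresponds to seriality: \forall x \exists y Rxy.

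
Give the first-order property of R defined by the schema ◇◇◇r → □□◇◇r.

This is a Sahlqvist (Geach-type) schema ◇^3□^0r → □^2◇^2r.
Minimal-valuation argument: fix x; take any y with xR^3y and any z with xR^2z. Set V(r) to the set of worlds R-reachable from y in exactly 0 steps. Then □^0r holds at y, so the antecedent holds at x; validity forces ◇^2r at z, giving a w with zR^2w and yR^0w.
First-order correspondent: ∀x ∀y ∀z ((xR³y ∧ xR²z) → ∃w (y = w ∧ zR²w)).

∀x ∀y ∀z ((xR³y ∧ xR²z) → ∃w (y = w ∧ zR²w))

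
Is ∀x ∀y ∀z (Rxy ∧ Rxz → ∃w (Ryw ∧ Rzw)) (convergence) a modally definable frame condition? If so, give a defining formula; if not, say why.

The condition is convergence. A defining modal formula is ◇□q → □◇q.
Suppose ◇□q→□◇q is valid. Take Rxy, Rxz and set V(q)={w : Ryw}. Then □q at y so ◇□q at x, so □◇q at x, so ◇q at z, giving w with Rzw and Ryw.

Yes, by ◇□q → □◇q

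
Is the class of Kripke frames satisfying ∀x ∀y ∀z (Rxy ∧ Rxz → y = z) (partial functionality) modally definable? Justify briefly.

Yes: it is partial functionality, defined by the CD schema ◇r → □r.

Yes, by ◇r → □r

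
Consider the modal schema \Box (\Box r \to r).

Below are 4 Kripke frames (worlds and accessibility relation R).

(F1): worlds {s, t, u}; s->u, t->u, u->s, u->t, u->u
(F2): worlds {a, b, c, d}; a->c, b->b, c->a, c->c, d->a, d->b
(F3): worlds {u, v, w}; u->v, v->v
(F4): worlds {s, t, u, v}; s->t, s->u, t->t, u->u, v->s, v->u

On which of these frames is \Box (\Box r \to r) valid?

This is the axiom for shift-reflexivity; its first-order frame correspondent is \forall x \forall y (Rxy \to Ryy).
(F1): fails — Rut but not Rtt.
(F2): fails — Rca but not Raa.
(F3): holds.
(F4): fails — Rvs but not Rss.

(F3)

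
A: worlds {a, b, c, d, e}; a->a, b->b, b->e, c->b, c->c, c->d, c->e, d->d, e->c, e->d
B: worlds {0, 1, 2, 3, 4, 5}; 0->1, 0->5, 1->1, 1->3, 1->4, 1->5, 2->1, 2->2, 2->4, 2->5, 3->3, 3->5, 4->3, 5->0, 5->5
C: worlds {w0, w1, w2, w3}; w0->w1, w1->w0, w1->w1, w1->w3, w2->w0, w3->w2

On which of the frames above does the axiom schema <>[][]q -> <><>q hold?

The schema corresponds to a generalized confluence (Geach) condition: forall x forall y (xRy -> exists w (y R^2 w & x R^2 w)).
A: ✓.
B: ✓.
C: fails — w3Rw2 but no w with w2R²w and w3R²w.

A, B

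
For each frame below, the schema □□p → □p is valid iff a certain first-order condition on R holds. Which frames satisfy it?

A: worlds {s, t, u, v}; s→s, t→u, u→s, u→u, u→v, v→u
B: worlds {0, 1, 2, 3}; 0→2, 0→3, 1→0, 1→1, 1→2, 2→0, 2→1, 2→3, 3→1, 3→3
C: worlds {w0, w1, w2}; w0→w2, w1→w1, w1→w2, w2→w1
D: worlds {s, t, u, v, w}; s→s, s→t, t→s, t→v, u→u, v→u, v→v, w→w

This is the axiom for density; its first-order frame correspondent is ∀x ∀y (Rxy → ∃z (Rxz ∧ Rzy)).
A: holds.
B: fails — R02 but no z with R0z and Rz2.
C: fails — Rw0w2 but no z with Rw0z and Rzw2.
D: holds.
Valid on: A, D.

A, D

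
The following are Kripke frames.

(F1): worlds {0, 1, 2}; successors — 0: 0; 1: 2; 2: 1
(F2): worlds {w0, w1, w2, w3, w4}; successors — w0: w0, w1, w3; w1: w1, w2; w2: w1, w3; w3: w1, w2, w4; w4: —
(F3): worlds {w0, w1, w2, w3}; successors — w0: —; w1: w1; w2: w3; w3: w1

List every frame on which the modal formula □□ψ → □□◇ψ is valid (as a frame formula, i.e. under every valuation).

Frame correspondent (Sahlqvist): ∀x ∀z (xR²z → ∃w (xR²w ∧ zRw)) — i.e. a generalized confluence (Geach) condition.
(F1): fails — 1R²1 but no w with 1R²w and 1Rw.
(F2): fails — w0R²w4 but no w with w0R²w and w4Rw.
(F3): ✓.

(F3)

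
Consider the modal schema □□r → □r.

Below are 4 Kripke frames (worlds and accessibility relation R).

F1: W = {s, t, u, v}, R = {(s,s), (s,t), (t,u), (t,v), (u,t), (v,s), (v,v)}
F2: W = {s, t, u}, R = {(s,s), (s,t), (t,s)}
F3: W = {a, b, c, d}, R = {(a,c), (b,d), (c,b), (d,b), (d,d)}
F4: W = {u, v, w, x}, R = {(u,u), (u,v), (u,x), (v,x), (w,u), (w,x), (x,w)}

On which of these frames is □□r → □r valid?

F2

Frame correspondent (Sahlqvist): ∀x ∀y (Rxy → ∃z (Rxz ∧ Rzy)) — i.e. density.
F1: fails — Rut but no z with Ruz and Rzt.
F2: condition met.
F3: fails — Rcb but no z with Rcz and Rzb.
F4: fails — Rxw but no z with Rxz and Rzw.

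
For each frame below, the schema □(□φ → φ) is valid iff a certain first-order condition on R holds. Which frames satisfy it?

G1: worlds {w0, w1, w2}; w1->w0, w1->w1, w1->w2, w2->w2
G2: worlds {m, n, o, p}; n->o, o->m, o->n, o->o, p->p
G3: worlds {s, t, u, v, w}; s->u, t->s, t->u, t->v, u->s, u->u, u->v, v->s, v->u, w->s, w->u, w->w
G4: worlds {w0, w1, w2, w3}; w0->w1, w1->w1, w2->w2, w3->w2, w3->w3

G4

Frame correspondent (Sahlqvist): ∀x ∀y (Rxy → Ryy) — i.e. shift-reflexivity.
G1: fails — Rw1w0 but not Rw0w0.
G2: fails — Rom but not Rmm.
G3: fails — Ruv but not Rvv.
G4: satisfies the condition.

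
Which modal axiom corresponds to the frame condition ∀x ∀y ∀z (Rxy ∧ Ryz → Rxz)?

A defining formula is □ψ → □□ψ (the 4 axiom).
Suppose □ψ→□□ψ is valid. Take Rxy, Ryz and set V(ψ)={w : Rxw}. Then □ψ at x, so □□ψ at x, so □ψ at y, so ψ at z, i.e. Rxz.

□ψ → □□ψ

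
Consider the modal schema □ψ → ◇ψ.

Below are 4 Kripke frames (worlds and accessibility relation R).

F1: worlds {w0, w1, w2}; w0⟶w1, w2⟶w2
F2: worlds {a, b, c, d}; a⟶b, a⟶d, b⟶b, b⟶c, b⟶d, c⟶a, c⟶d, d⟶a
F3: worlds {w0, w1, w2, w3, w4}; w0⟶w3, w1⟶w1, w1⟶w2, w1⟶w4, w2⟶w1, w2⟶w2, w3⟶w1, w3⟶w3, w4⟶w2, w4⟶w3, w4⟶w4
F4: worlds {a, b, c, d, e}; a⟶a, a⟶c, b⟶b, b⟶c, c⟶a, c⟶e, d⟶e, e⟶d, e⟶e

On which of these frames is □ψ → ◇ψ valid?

Frame correspondent (Sahlqvist): ∀x ∃y Rxy — i.e. seriality.
F1: fails — world w1 has no successor.
F2: holds.
F3: holds.
F4: holds.
Valid on: F2, F3, F4.

F2, F3, F4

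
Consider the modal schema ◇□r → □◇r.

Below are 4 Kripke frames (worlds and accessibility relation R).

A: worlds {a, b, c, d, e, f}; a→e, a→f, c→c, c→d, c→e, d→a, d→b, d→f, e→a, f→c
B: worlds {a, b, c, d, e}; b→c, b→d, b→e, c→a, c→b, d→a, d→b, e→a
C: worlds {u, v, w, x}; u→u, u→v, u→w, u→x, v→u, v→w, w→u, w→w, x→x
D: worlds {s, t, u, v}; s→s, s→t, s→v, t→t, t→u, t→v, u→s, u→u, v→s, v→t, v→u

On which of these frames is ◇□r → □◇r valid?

D

The schema corresponds to convergence: ∀x ∀y ∀z (Rxy ∧ Rxz → ∃w (Ryw ∧ Rzw)).
A: fails — Rae and Raf but e and f have no common successor.
B: fails — Rcb and Rca but b and a have no common successor.
C: fails — Ruv and Rux but v and x have no common successor.
D: satisfies the condition.
Valid on: D.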